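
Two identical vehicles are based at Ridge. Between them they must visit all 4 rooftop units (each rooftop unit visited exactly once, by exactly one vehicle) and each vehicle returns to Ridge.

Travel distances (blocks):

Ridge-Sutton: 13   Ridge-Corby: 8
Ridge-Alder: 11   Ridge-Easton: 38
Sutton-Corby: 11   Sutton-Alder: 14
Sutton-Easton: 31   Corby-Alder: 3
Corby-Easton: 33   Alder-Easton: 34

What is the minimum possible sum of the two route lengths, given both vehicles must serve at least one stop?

Minimum combined distance: 104 blocks.

There are 2^3 − 1 = 7 ways to divide the 4 stops into two non-empty groups. For each, the best each vehicle can do is its own shortest tour through its group:
  {Sutton} + {Corby, Alder, Easton}: 26 + 83 = 109
  {Corby} + {Sutton, Alder, Easton}: 16 + 89 = 105
  {Sutton, Corby} + {Alder, Easton}: 32 + 83 = 115
  {Alder} + {Sutton, Corby, Easton}: 22 + 85 = 107
  {Sutton, Alder} + {Corby, Easton}: 38 + 79 = 117
  {Corby, Alder} + {Sutton, Easton}: 22 + 82 = 104
  … (7 splits in total)
Best: vehicle 1 Ridge → Corby → Alder → Ridge = 22; vehicle 2 Ridge → Sutton → Easton → Ridge = 82; combined 104.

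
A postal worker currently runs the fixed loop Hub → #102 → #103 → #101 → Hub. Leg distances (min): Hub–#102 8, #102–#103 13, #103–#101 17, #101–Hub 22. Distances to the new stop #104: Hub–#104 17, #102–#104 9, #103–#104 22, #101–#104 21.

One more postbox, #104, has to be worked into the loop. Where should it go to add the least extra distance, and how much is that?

+16 min — insert #104 between #101 and Hub.

Insertion cost between consecutive stops i–j is d(i,#104) + d(#104,j) − d(i,j):
  between Hub and #102: 17 + 9 − 8 = 18
  between #102 and #103: 9 + 22 − 13 = 18
  between #103 and #101: 22 + 21 − 17 = 26
  between #101 and Hub: 21 + 17 − 22 = 16
Cheapest insertion is between #101 and Hub, adding 16.
New total = 60 + 16 = 76.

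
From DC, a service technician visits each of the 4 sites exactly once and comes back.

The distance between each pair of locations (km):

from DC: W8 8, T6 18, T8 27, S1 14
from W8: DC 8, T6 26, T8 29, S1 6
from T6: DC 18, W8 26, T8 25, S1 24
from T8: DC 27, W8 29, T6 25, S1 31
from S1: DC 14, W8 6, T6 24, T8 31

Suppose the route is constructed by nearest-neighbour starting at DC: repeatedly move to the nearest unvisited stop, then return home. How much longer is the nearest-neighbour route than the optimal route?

2 km longer than the optimal tour.

From DC: W8=8, S1=14, T6=18, T8=27 → choose W8 (8).
From W8: S1=6, T6=26, T8=29 → choose S1 (6).
From S1: T6=24, T8=31 → choose T6 (24).
From T6: T8=25 → choose T8 (25).
NN route DC → W8 → S1 → T6 → T8 → DC costs 90.
Optimal: DC → W8 → S1 → T8 → T6 → DC costs 88 (by enumerating all 12 distinct tours).
Excess = 90 − 88 = 2.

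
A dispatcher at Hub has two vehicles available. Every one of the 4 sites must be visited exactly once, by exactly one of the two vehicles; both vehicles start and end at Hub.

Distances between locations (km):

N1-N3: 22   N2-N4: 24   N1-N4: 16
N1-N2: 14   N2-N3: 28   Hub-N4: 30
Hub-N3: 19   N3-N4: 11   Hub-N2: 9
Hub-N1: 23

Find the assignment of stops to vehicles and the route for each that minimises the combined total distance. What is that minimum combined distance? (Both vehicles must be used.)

Minimum combined distance: 87 km.

Check every non-empty split of the stops between the two vehicles; for each half take its own optimal tour:
  {N1} + {N2, N3, N4}: 46 + 63 = 109
  {N2} + {N1, N3, N4}: 18 + 69 = 87
  {N1, N2} + {N3, N4}: 46 + 60 = 106
  {N3} + {N1, N2, N4}: 38 + 69 = 107
  {N1, N3} + {N2, N4}: 64 + 63 = 127
  {N2, N3} + {N1, N4}: 56 + 69 = 125
  … (7 splits in total)
Best: vehicle 1 Hub → N2 → Hub = 18; vehicle 2 Hub → N1 → N4 → N3 → Hub = 69; combined 87.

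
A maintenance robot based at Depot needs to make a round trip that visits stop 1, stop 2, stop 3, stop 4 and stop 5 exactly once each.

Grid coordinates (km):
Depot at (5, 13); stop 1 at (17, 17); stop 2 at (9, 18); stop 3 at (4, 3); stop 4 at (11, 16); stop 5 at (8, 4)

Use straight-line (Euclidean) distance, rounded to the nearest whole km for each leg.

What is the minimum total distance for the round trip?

Depot → stop 1 → stop 2 → stop 3 → stop 4 → stop 5 → Depot: 13+8+16+15+12+9 = 73
Depot → stop 1 → stop 2 → stop 3 → stop 5 → stop 4 → Depot: 13+8+16+4+12+7 = 60
Depot → stop 1 → stop 2 → stop 4 → stop 3 → stop 5 → Depot: 13+8+3+15+4+9 = 52
Depot → stop 1 → stop 2 → stop 4 → stop 5 → stop 3 → Depot: 13+8+3+12+4+10 = 50
Depot → stop 1 → stop 2 → stop 5 → stop 3 → stop 4 → Depot: 13+8+14+4+15+7 = 61
Depot → stop 1 → stop 2 → stop 5 → stop 4 → stop 3 → Depot: 13+8+14+12+15+10 = 72
Depot → stop 1 → stop 3 → stop 2 → stop 4 → stop 5 → Depot: 13+19+16+3+12+9 = 72
Depot → stop 1 → stop 3 → stop 2 → stop 5 → stop 4 → Depot: 13+19+16+14+12+7 = 81
Depot → stop 1 → stop 3 → stop 4 → stop 2 → stop 5 → Depot: 13+19+15+3+14+9 = 73
Depot → stop 1 → stop 3 → stop 4 → stop 5 → stop 2 → Depot: 13+19+15+12+14+6 = 79
Depot → stop 1 → stop 3 → stop 5 → stop 2 → stop 4 → Depot: 13+19+4+14+3+7 = 60
Depot → stop 1 → stop 3 → stop 5 → stop 4 → stop 2 → Depot: 13+19+4+12+3+6 = 57
Depot → stop 1 → stop 4 → stop 2 → stop 3 → stop 5 → Depot: 13+6+3+16+4+9 = 51
Depot → stop 1 → stop 4 → stop 2 → stop 5 → stop 3 → Depot: 13+6+3+14+4+10 = 50
… (46 more)
Depot → stop 2 → stop 4 → stop 1 → stop 5 → stop 3 → Depot: 6+3+6+16+4+10 = 45  ← best
The minimum is 45.
One optimal route: Depot → stop 2 → stop 4 → stop 1 → stop 5 → stop 3 → Depot (or its reverse).

45 km — the shortest possible round trip.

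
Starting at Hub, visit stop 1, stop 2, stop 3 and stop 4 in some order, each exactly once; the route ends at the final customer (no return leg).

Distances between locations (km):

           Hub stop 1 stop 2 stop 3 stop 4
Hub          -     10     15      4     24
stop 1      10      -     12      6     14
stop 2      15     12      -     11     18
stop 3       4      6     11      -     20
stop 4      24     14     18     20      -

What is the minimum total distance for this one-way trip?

Minimum one-way distance = 40 km.

There are 4! = 24 possible orderings.
Hub→stop 1→stop 2→stop 3→stop 4: 10+12+11+20 = 53
Hub→stop 1→stop 2→stop 4→stop 3: 10+12+18+20 = 60
Hub→stop 1→stop 3→stop 2→stop 4: 10+6+11+18 = 45
Hub→stop 1→stop 3→stop 4→stop 2: 10+6+20+18 = 54
Hub→stop 1→stop 4→stop 2→stop 3: 10+14+18+11 = 53
Hub→stop 1→stop 4→stop 3→stop 2: 10+14+20+11 = 55
Hub→stop 2→stop 1→stop 3→stop 4: 15+12+6+20 = 53
Hub→stop 2→stop 1→stop 4→stop 3: 15+12+14+20 = 61
Hub→stop 2→stop 3→stop 1→stop 4: 15+11+6+14 = 46
Hub→stop 2→stop 3→stop 4→stop 1: 15+11+20+14 = 60
Hub→stop 2→stop 4→stop 1→stop 3: 15+18+14+6 = 53
Hub→stop 2→stop 4→stop 3→stop 1: 15+18+20+6 = 59
Hub→stop 3→stop 1→stop 2→stop 4: 4+6+12+18 = 40
Hub→stop 3→stop 1→stop 4→stop 2: 4+6+14+18 = 42
… (10 more)
The minimum is 40.
One shortest path: Hub → stop 3 → stop 1 → stop 2 → stop 4.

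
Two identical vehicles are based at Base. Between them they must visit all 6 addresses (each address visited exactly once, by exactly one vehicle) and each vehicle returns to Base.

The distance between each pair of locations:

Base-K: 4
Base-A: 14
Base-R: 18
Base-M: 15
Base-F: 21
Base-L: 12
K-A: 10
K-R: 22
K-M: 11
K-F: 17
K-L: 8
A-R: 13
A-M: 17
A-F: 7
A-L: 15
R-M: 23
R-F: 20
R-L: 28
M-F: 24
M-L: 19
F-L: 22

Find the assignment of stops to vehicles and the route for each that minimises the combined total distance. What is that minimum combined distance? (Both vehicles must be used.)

100 — the smallest possible combined total.

There are 2^5 − 1 = 31 ways to divide the 6 stops into two non-empty groups. For each, the best each vehicle can do is its own shortest tour through its group:
  {K} + {A, R, M, F, L}: 8 + 92 = 100
  {A} + {K, R, M, F, L}: 28 + 92 = 120
  {K, A} + {R, M, F, L}: 28 + 92 = 120
  {R} + {K, A, M, F, L}: 36 + 73 = 109
  {K, R} + {A, M, F, L}: 44 + 73 = 117
  {A, R} + {K, M, F, L}: 45 + 73 = 118
  … (31 splits in total)
Best: vehicle 1 Base → K → Base = 8; vehicle 2 Base → M → R → A → F → L → Base = 92; combined 100.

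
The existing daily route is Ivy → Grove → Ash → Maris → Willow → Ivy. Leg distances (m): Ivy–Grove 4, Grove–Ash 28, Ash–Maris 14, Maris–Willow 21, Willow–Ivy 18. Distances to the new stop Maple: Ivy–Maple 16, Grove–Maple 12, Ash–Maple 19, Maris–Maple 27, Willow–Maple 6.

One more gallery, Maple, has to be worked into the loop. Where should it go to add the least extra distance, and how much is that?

Adding 3 m by placing Maple on the Grove–Ash leg.

Insertion cost between consecutive stops i–j is d(i,Maple) + d(Maple,j) − d(i,j):
  between Ivy and Grove: 16 + 12 − 4 = 24
  between Grove and Ash: 12 + 19 − 28 = 3
  between Ash and Maris: 19 + 27 − 14 = 32
  between Maris and Willow: 27 + 6 − 21 = 12
  between Willow and Ivy: 6 + 16 − 18 = 4
Cheapest insertion is between Grove and Ash, adding 3.
New total = 85 + 3 = 88.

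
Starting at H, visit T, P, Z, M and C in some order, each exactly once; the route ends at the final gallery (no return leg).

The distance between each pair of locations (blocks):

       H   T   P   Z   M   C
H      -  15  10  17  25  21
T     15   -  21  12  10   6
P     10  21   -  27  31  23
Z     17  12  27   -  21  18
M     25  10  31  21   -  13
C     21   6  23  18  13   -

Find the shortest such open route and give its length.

There are 5! = 120 possible orderings.
H → T → P → Z → M → C: 15+21+27+21+13 = 97
H → T → P → Z → C → M: 15+21+27+18+13 = 94
H → T → P → M → Z → C: 15+21+31+21+18 = 106
H → T → P → M → C → Z: 15+21+31+13+18 = 98
H → T → P → C → Z → M: 15+21+23+18+21 = 98
H → T → P → C → M → Z: 15+21+23+13+21 = 93
H → T → Z → P → M → C: 15+12+27+31+13 = 98
H → T → Z → P → C → M: 15+12+27+23+13 = 90
H → T → Z → M → P → C: 15+12+21+31+23 = 102
H → T → Z → M → C → P: 15+12+21+13+23 = 84
H → T → Z → C → P → M: 15+12+18+23+31 = 99
H → T → Z → C → M → P: 15+12+18+13+31 = 89
H → T → M → P → Z → C: 15+10+31+27+18 = 101
H → T → M → P → C → Z: 15+10+31+23+18 = 97
… (106 more)
H → P → Z → T → C → M: 10+27+12+6+13 = 68  ← best
The minimum is 68.
One shortest path: H → P → Z → T → C → M.

Minimum one-way distance = 68 blocks.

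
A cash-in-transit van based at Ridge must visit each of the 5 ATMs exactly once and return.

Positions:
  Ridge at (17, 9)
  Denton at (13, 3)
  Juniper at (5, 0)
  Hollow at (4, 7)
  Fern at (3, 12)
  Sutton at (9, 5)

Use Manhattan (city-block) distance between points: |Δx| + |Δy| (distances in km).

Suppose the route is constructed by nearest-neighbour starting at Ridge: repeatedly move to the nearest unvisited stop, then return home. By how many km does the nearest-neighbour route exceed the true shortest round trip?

Ridge: Denton=10, Sutton=12, Hollow=15, Fern=17, Juniper=21 ⇒ Denton
Denton: Sutton=6, Juniper=11, Hollow=13, Fern=19 ⇒ Sutton
Sutton: Hollow=7, Juniper=9, Fern=13 ⇒ Hollow
Hollow: Fern=6, Juniper=8 ⇒ Fern
Fern: Juniper=14 ⇒ Juniper
NN route Ridge → Denton → Sutton → Hollow → Fern → Juniper → Ridge costs 64.
Optimal: Ridge → Denton → Sutton → Juniper → Hollow → Fern → Ridge costs 56 (by enumerating all 60 distinct tours).
Excess = 64 − 56 = 8.

Excess over optimum: 8 km.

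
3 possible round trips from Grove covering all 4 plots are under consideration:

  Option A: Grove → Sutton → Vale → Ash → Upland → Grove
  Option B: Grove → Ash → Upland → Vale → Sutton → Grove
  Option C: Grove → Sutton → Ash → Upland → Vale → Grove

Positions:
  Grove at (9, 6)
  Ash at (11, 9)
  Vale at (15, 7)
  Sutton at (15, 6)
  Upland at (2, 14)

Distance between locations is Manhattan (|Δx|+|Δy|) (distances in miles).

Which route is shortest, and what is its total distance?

Option A: 6 + 1 + 6 + 14 + 15 = 42
Option B: 5 + 14 + 20 + 1 + 6 = 46
Option C: 6 + 7 + 14 + 20 + 7 = 54

42 miles — Option A is the shortest.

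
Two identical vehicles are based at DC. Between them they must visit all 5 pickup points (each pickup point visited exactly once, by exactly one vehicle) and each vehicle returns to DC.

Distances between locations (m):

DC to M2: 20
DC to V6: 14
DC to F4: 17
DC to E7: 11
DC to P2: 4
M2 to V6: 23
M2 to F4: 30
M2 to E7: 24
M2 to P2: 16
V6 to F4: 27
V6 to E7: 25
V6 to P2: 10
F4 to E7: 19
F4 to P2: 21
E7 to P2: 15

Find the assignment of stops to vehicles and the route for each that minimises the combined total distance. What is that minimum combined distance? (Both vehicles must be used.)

There are 2^4 − 1 = 15 ways to divide the 5 stops into two non-empty groups. For each, the best each vehicle can do is its own shortest tour through its group:
  {M2} + {V6, F4, E7, P2}: 40 + 71 = 111
  {V6} + {M2, F4, E7, P2}: 28 + 80 = 108
  {M2, V6} + {F4, E7, P2}: 57 + 55 = 112
  {F4} + {M2, V6, E7, P2}: 34 + 72 = 106
  {M2, F4} + {V6, E7, P2}: 67 + 50 = 117
  {V6, F4} + {M2, E7, P2}: 58 + 55 = 113
  … (15 splits in total)
  {F4, E7} + {M2, V6, P2}: 47 + 57 = 104  ← best
Best: vehicle 1 DC → F4 → E7 → DC = 47; vehicle 2 DC → M2 → V6 → P2 → DC = 57; combined 104.

Minimum combined distance: 104 m.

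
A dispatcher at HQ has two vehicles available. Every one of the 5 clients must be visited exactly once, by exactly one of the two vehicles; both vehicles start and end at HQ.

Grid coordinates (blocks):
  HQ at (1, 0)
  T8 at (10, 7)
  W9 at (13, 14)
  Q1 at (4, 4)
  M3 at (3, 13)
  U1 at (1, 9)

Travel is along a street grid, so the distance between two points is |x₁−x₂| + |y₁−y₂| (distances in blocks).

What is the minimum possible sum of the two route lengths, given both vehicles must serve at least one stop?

66 blocks — the smallest possible combined total.

Try each way of splitting the stops between the two vehicles (each non-empty) and, for each split, find the best tour for each vehicle:
  {T8} + {W9, Q1, M3, U1}: 32 + 52 = 84
  {W9} + {T8, Q1, M3, U1}: 52 + 44 = 96
  {T8, W9} + {Q1, M3, U1}: 52 + 32 = 84
  {Q1} + {T8, W9, M3, U1}: 14 + 52 = 66
  {T8, Q1} + {W9, M3, U1}: 32 + 52 = 84
  {W9, Q1} + {T8, M3, U1}: 52 + 44 = 96
  … (15 splits in total)
Best: vehicle 1 HQ → Q1 → HQ = 14; vehicle 2 HQ → T8 → W9 → M3 → U1 → HQ = 52; combined 66.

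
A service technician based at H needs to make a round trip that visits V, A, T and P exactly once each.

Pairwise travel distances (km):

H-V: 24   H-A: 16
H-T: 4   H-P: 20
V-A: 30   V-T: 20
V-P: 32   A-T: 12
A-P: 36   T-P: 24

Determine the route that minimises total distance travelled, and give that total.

With 4 stops there are 4!/2 = 12 distinct round trips (a route and its reverse cost the same).
H-V-A-T-P-H: 24+30+12+24+20 = 110
H-V-A-P-T-H: 24+30+36+24+4 = 118
H-V-T-A-P-H: 24+20+12+36+20 = 112
H-V-T-P-A-H: 24+20+24+36+16 = 120
H-V-P-A-T-H: 24+32+36+12+4 = 108
H-V-P-T-A-H: 24+32+24+12+16 = 108
H-A-V-T-P-H: 16+30+20+24+20 = 110
H-A-V-P-T-H: 16+30+32+24+4 = 106
H-A-T-V-P-H: 16+12+20+32+20 = 100
H-A-P-V-T-H: 16+36+32+20+4 = 108
H-T-V-A-P-H: 4+20+30+36+20 = 110
H-T-A-V-P-H: 4+12+30+32+20 = 98
The minimum is 98.
One optimal route: H → T → A → V → P → H (or its reverse).

Minimum total distance: 98 km.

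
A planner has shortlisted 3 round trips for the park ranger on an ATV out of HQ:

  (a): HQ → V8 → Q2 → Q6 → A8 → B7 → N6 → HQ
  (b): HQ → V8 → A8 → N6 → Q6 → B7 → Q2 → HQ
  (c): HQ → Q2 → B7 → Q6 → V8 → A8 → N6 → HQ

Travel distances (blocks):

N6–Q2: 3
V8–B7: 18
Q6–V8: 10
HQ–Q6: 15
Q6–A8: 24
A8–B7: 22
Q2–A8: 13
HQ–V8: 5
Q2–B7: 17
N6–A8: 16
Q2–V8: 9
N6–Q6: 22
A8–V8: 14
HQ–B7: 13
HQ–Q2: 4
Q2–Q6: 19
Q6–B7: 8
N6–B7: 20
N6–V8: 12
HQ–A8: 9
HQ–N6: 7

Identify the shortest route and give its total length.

Shortest is (c), total 76 blocks.

(a): 5 + 9 + 19 + 24 + 22 + 20 + 7 = 106
(b): 5 + 14 + 16 + 22 + 8 + 17 + 4 = 86
(c): 4 + 17 + 8 + 10 + 14 + 16 + 7 = 76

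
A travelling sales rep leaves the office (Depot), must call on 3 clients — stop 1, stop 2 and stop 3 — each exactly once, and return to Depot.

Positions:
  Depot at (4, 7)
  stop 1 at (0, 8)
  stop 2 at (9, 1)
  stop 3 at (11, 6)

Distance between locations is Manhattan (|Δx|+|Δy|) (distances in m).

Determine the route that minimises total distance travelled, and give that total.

Shortest round trip = 36 m.

There are 3 distinct closed tours to check (reversals are equivalent).
Depot → stop 1 → stop 2 → stop 3 → Depot: 5+16+7+8 = 36
Depot → stop 1 → stop 3 → stop 2 → Depot: 5+13+7+11 = 36
Depot → stop 2 → stop 1 → stop 3 → Depot: 11+16+13+8 = 48
The minimum is 36.
One optimal route: Depot → stop 1 → stop 2 → stop 3 → Depot (or its reverse).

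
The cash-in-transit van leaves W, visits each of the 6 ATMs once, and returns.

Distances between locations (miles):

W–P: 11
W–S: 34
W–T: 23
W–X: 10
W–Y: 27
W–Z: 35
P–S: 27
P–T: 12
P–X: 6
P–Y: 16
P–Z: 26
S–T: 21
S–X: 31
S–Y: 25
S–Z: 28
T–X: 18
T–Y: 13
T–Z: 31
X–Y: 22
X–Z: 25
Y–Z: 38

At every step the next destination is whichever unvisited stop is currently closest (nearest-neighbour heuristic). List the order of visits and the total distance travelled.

Total distance 129 miles via the nearest-neighbour route W → X → P → T → Y → S → Z → W.

W → [X:10 / P:11 / T:23 / Y:27 / S:34 / Z:35] → X (10)
X → [P:6 / T:18 / Y:22 / Z:25 / S:31] → P (6)
P → [T:12 / Y:16 / Z:26 / S:27] → T (12)
T → [Y:13 / S:21 / Z:31] → Y (13)
Y → [S:25 / Z:38] → S (25)
S → [Z:28] → Z (28)
Return Z→W: 35.
Total = 10 + 6 + 12 + 13 + 25 + 28 + 35 = 129.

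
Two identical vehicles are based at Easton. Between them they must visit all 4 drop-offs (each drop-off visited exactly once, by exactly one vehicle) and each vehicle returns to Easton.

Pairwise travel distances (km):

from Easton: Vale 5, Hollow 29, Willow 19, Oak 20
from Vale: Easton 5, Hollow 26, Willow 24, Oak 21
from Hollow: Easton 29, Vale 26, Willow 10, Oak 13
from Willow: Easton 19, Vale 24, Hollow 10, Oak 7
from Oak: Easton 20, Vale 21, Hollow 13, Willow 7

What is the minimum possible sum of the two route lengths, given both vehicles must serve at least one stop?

Try each way of splitting the stops between the two vehicles (each non-empty) and, for each split, find the best tour for each vehicle:
  {Vale} + {Hollow, Willow, Oak}: 10 + 62 = 72
  {Hollow} + {Vale, Willow, Oak}: 58 + 52 = 110
  {Vale, Hollow} + {Willow, Oak}: 60 + 46 = 106
  {Willow} + {Vale, Hollow, Oak}: 38 + 64 = 102
  {Vale, Willow} + {Hollow, Oak}: 48 + 62 = 110
  {Hollow, Willow} + {Vale, Oak}: 58 + 46 = 104
  … (7 splits in total)
Best: vehicle 1 Easton → Vale → Easton = 10; vehicle 2 Easton → Willow → Hollow → Oak → Easton = 62; combined 72.

Minimum combined distance: 72 km.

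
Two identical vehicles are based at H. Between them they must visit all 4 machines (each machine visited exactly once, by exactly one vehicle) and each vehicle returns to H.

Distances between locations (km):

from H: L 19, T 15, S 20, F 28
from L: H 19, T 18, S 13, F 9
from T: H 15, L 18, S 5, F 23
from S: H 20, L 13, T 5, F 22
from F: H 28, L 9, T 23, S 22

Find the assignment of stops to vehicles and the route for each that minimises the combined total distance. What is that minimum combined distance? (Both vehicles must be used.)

96 km — the smallest possible combined total.

Try each way of splitting the stops between the two vehicles (each non-empty) and, for each split, find the best tour for each vehicle:
  {L} + {T, S, F}: 38 + 70 = 108
  {T} + {L, S, F}: 30 + 70 = 100
  {L, T} + {S, F}: 52 + 70 = 122
  {S} + {L, T, F}: 40 + 66 = 106
  {L, S} + {T, F}: 52 + 66 = 118
  {T, S} + {L, F}: 40 + 56 = 96
  … (7 splits in total)
Best: vehicle 1 H → T → S → H = 40; vehicle 2 H → L → F → H = 56; combined 96.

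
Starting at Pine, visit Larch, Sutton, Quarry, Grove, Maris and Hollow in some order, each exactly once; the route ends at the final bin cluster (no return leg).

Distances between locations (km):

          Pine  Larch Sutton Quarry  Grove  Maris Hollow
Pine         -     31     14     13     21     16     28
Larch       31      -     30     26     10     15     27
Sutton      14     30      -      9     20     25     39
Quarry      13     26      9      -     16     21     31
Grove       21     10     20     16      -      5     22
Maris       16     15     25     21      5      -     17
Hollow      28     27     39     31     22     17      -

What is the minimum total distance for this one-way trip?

There are 6! = 720 possible orderings.
Pine → Larch → Sutton → Quarry → Grove → Maris → Hollow: 31+30+9+16+5+17 = 108
Pine → Larch → Sutton → Quarry → Grove → Hollow → Maris: 31+30+9+16+22+17 = 125
Pine → Larch → Sutton → Quarry → Maris → Grove → Hollow: 31+30+9+21+5+22 = 118
Pine → Larch → Sutton → Quarry → Maris → Hollow → Grove: 31+30+9+21+17+22 = 130
Pine → Larch → Sutton → Quarry → Hollow → Grove → Maris: 31+30+9+31+22+5 = 128
Pine → Larch → Sutton → Quarry → Hollow → Maris → Grove: 31+30+9+31+17+5 = 123
Pine → Larch → Sutton → Grove → Quarry → Maris → Hollow: 31+30+20+16+21+17 = 135
Pine → Larch → Sutton → Grove → Quarry → Hollow → Maris: 31+30+20+16+31+17 = 145
… (712 more)
Pine → Sutton → Quarry → Larch → Grove → Maris → Hollow: 14+9+26+10+5+17 = 81  ← best
The minimum is 81.
One shortest path: Pine → Sutton → Quarry → Larch → Grove → Maris → Hollow.

Minimum one-way distance = 81 km.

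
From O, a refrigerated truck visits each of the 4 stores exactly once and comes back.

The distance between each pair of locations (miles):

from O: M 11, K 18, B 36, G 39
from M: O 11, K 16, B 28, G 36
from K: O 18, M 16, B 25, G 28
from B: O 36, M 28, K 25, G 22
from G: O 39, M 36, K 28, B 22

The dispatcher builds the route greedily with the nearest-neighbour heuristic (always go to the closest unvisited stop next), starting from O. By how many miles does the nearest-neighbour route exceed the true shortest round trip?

From O: M=11, K=18, B=36, G=39 → choose M (11).
From M: K=16, B=28, G=36 → choose K (16).
From K: B=25, G=28 → choose B (25).
From B: G=22 → choose G (22).
NN route O → M → K → B → G → O costs 113.
Optimal: O → M → B → G → K → O costs 107 (by enumerating all 12 distinct tours).
Excess = 113 − 107 = 6.

The nearest-neighbour route is 6 miles longer than optimal.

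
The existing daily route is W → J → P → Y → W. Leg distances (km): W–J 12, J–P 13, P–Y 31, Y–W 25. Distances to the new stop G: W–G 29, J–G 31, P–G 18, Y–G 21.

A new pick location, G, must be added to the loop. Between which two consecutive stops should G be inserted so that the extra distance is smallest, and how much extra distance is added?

Insertion cost between consecutive stops i–j is d(i,G) + d(G,j) − d(i,j):
  between W and J: 29 + 31 − 12 = 48
  between J and P: 31 + 18 − 13 = 36
  between P and Y: 18 + 21 − 31 = 8
  between Y and W: 21 + 29 − 25 = 25
Cheapest insertion is between P and Y, adding 8.
New total = 81 + 8 = 89.

Adding 8 km by placing G on the P–Y leg.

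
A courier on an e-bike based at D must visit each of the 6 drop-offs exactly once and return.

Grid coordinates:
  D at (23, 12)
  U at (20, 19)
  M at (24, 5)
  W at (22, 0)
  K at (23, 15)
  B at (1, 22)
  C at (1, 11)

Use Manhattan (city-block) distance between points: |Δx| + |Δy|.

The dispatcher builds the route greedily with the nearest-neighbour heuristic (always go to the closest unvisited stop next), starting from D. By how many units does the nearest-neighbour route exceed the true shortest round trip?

From D: K=3, M=8, U=10, W=13, C=23, B=32 → choose K (3).
From K: U=7, M=11, W=16, C=26, B=29 → choose U (7).
From U: M=18, W=21, B=22, C=27 → choose M (18).
From M: W=7, C=29, B=40 → choose W (7).
From W: C=32, B=43 → choose C (32).
From C: B=11 → choose B (11).
NN route D → K → U → M → W → C → B → D costs 110.
Optimal: D → M → W → C → B → U → K → D costs 90 (by enumerating all 360 distinct tours).
Excess = 110 − 90 = 20.

20 longer than the optimal tour.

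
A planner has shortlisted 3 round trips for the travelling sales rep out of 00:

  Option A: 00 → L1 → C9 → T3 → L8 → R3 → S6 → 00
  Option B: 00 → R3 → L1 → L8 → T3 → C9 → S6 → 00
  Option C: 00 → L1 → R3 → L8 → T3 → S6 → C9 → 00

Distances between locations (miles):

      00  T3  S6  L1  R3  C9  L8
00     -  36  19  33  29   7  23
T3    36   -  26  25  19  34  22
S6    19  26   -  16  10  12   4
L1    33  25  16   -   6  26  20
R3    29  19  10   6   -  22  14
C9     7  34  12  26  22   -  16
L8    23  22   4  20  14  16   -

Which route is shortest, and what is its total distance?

Option A: 33 + 26 + 34 + 22 + 14 + 10 + 19 = 158
Option B: 29 + 6 + 20 + 22 + 34 + 12 + 19 = 142
Option C: 33 + 6 + 14 + 22 + 26 + 12 + 7 = 120

120 miles — Option C is the shortest.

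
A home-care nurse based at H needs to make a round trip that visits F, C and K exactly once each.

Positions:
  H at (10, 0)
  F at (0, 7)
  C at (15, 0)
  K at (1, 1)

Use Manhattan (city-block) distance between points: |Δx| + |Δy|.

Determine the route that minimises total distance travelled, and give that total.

Shortest round trip = 44.

With 3 stops there are 3!/2 = 3 distinct round trips (a route and its reverse cost the same).
H→F→C→K→H: 17+22+15+10 = 64
H→F→K→C→H: 17+7+15+5 = 44
H→C→F→K→H: 5+22+7+10 = 44
The minimum is 44.
One optimal route: H → F → K → C → H (or its reverse).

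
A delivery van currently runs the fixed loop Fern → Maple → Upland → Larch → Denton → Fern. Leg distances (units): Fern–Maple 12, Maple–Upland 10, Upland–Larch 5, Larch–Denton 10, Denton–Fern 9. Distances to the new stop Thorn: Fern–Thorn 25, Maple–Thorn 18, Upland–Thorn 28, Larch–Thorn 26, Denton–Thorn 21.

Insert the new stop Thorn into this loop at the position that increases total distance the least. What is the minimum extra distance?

Adding 31 by placing Thorn on the Fern–Maple leg.

Insertion cost between consecutive stops i–j is d(i,Thorn) + d(Thorn,j) − d(i,j):
  between Fern and Maple: 25 + 18 − 12 = 31
  between Maple and Upland: 18 + 28 − 10 = 36
  between Upland and Larch: 28 + 26 − 5 = 49
  between Larch and Denton: 26 + 21 − 10 = 37
  between Denton and Fern: 21 + 25 − 9 = 37
Cheapest insertion is between Fern and Maple, adding 31.
New total = 46 + 31 = 77.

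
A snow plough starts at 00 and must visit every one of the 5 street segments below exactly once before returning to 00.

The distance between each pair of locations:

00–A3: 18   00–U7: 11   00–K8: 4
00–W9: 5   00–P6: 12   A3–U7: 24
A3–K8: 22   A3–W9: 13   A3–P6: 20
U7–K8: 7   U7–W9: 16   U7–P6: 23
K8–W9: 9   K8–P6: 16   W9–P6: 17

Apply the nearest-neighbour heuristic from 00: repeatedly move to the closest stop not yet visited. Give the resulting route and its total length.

00 → [K8:4 / W9:5 / U7:11 / P6:12 / A3:18] → K8 (4)
K8 → [U7:7 / W9:9 / P6:16 / A3:22] → U7 (7)
U7 → [W9:16 / P6:23 / A3:24] → W9 (16)
W9 → [A3:13 / P6:17] → A3 (13)
A3 → [P6:20] → P6 (20)
Return P6→00: 12.
Total = 4 + 7 + 16 + 13 + 20 + 12 = 72.

Nearest-neighbour total = 72; route 00 → K8 → U7 → W9 → A3 → P6 → 00.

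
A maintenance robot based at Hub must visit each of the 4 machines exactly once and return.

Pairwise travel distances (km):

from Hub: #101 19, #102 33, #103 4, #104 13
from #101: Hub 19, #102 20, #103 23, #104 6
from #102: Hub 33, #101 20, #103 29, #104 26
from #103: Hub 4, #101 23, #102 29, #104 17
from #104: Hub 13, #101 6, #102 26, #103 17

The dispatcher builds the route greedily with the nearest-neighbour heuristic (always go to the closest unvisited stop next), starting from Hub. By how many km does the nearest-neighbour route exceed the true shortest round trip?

The nearest-neighbour route is 8 km longer than optimal.

From Hub: #103=4, #104=13, #101=19, #102=33 → choose #103 (4).
From #103: #104=17, #101=23, #102=29 → choose #104 (17).
From #104: #101=6, #102=26 → choose #101 (6).
From #101: #102=20 → choose #102 (20).
NN route Hub → #103 → #104 → #101 → #102 → Hub costs 80.
Optimal: Hub → #103 → #102 → #101 → #104 → Hub costs 72 (by enumerating all 12 distinct tours).
Excess = 80 − 72 = 8.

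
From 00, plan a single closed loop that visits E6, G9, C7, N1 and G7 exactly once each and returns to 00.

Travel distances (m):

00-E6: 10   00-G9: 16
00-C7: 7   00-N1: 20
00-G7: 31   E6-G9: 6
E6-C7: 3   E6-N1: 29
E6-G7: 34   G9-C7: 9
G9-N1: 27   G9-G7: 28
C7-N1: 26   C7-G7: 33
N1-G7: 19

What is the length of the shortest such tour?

00-E6-G9-C7-N1-G7-00: 10+6+9+26+19+31 = 101
00-E6-G9-C7-G7-N1-00: 10+6+9+33+19+20 = 97
00-E6-G9-N1-C7-G7-00: 10+6+27+26+33+31 = 133
00-E6-G9-N1-G7-C7-00: 10+6+27+19+33+7 = 102
00-E6-G9-G7-C7-N1-00: 10+6+28+33+26+20 = 123
00-E6-G9-G7-N1-C7-00: 10+6+28+19+26+7 = 96
00-E6-C7-G9-N1-G7-00: 10+3+9+27+19+31 = 99
00-E6-C7-G9-G7-N1-00: 10+3+9+28+19+20 = 89
00-E6-C7-N1-G9-G7-00: 10+3+26+27+28+31 = 125
00-E6-C7-N1-G7-G9-00: 10+3+26+19+28+16 = 102
00-E6-C7-G7-G9-N1-00: 10+3+33+28+27+20 = 121
00-E6-C7-G7-N1-G9-00: 10+3+33+19+27+16 = 108
00-E6-N1-G9-C7-G7-00: 10+29+27+9+33+31 = 139
00-E6-N1-G9-G7-C7-00: 10+29+27+28+33+7 = 134
… (46 more)
00-C7-E6-G9-G7-N1-00: 7+3+6+28+19+20 = 83  ← best
The minimum is 83.
One optimal route: 00 → C7 → E6 → G9 → G7 → N1 → 00 (or its reverse).

Minimum total distance: 83 m.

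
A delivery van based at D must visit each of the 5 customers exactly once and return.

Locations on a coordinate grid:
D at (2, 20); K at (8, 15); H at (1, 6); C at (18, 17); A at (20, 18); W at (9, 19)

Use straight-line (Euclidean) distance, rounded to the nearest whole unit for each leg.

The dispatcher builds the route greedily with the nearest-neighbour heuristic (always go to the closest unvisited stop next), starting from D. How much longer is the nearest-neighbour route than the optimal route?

Excess over optimum: 4.

From D: W=7, K=8, H=14, C=16, A=18 → choose W (7).
From W: K=4, C=9, A=11, H=15 → choose K (4).
From K: C=10, H=11, A=12 → choose C (10).
From C: A=2, H=20 → choose A (2).
From A: H=22 → choose H (22).
NN route D → W → K → C → A → H → D costs 59.
Optimal: D → H → K → C → A → W → D costs 55 (by enumerating all 60 distinct tours).
Excess = 59 − 55 = 4.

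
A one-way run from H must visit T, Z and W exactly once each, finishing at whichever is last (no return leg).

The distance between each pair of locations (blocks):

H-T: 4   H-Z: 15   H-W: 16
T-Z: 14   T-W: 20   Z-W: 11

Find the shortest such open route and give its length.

There are 3! = 6 possible orderings.
H - T - Z - W: 4+14+11 = 29
H - T - W - Z: 4+20+11 = 35
H - Z - T - W: 15+14+20 = 49
H - Z - W - T: 15+11+20 = 46
H - W - T - Z: 16+20+14 = 50
H - W - Z - T: 16+11+14 = 41
The minimum is 29.
One shortest path: H → T → Z → W.

29 blocks — the minimum one-way total.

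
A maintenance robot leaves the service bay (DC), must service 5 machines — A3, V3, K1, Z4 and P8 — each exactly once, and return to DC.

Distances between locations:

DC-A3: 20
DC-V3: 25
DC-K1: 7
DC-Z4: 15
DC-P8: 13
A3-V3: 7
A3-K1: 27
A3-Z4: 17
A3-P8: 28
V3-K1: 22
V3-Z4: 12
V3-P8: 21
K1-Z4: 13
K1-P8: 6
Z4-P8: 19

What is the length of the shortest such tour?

Minimum total distance: 71.

There are 60 distinct closed tours to check (reversals are equivalent).
DC→A3→V3→K1→Z4→P8→DC: 20+7+22+13+19+13 = 94
DC→A3→V3→K1→P8→Z4→DC: 20+7+22+6+19+15 = 89
DC→A3→V3→Z4→K1→P8→DC: 20+7+12+13+6+13 = 71
DC→A3→V3→Z4→P8→K1→DC: 20+7+12+19+6+7 = 71
DC→A3→V3→P8→K1→Z4→DC: 20+7+21+6+13+15 = 82
DC→A3→V3→P8→Z4→K1→DC: 20+7+21+19+13+7 = 87
DC→A3→K1→V3→Z4→P8→DC: 20+27+22+12+19+13 = 113
DC→A3→K1→V3→P8→Z4→DC: 20+27+22+21+19+15 = 124
DC→A3→K1→Z4→V3→P8→DC: 20+27+13+12+21+13 = 106
DC→A3→K1→Z4→P8→V3→DC: 20+27+13+19+21+25 = 125
DC→A3→K1→P8→V3→Z4→DC: 20+27+6+21+12+15 = 101
DC→A3→K1→P8→Z4→V3→DC: 20+27+6+19+12+25 = 109
DC→A3→Z4→V3→K1→P8→DC: 20+17+12+22+6+13 = 90
DC→A3→Z4→V3→P8→K1→DC: 20+17+12+21+6+7 = 83
… (46 more)
The minimum is 71.
One optimal route: DC → A3 → V3 → Z4 → K1 → P8 → DC (or its reverse).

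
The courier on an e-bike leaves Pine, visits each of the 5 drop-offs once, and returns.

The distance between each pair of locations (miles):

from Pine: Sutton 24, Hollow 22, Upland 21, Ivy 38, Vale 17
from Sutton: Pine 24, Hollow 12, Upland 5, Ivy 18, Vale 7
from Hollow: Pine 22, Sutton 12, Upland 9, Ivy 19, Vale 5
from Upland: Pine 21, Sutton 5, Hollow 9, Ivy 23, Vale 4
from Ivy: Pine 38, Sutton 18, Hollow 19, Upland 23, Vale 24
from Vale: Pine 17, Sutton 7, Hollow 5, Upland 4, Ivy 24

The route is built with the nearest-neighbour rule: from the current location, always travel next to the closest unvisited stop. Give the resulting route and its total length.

Nearest-neighbour total = 95 miles; route Pine → Vale → Upland → Sutton → Hollow → Ivy → Pine.

Pine → [Vale:17 / Upland:21 / Hollow:22 / Sutton:24 / Ivy:38] → Vale (17)
Vale → [Upland:4 / Hollow:5 / Sutton:7 / Ivy:24] → Upland (4)
Upland → [Sutton:5 / Hollow:9 / Ivy:23] → Sutton (5)
Sutton → [Hollow:12 / Ivy:18] → Hollow (12)
Hollow → [Ivy:19] → Ivy (19)
Return Ivy→Pine: 38.
Total = 17 + 4 + 5 + 12 + 19 + 38 = 95.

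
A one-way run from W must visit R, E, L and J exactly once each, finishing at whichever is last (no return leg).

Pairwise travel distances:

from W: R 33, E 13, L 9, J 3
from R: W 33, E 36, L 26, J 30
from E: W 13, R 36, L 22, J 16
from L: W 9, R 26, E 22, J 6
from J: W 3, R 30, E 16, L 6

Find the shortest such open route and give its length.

Shortest open route: 61.

There are 4! = 24 possible orderings.
W → R → E → L → J: 33+36+22+6 = 97
W → R → E → J → L: 33+36+16+6 = 91
W → R → L → E → J: 33+26+22+16 = 97
W → R → L → J → E: 33+26+6+16 = 81
W → R → J → E → L: 33+30+16+22 = 101
W → R → J → L → E: 33+30+6+22 = 91
W → E → R → L → J: 13+36+26+6 = 81
W → E → R → J → L: 13+36+30+6 = 85
W → E → L → R → J: 13+22+26+30 = 91
W → E → L → J → R: 13+22+6+30 = 71
W → E → J → R → L: 13+16+30+26 = 85
W → E → J → L → R: 13+16+6+26 = 61
W → L → R → E → J: 9+26+36+16 = 87
W → L → R → J → E: 9+26+30+16 = 81
… (10 more)
The minimum is 61.
One shortest path: W → E → J → L → R.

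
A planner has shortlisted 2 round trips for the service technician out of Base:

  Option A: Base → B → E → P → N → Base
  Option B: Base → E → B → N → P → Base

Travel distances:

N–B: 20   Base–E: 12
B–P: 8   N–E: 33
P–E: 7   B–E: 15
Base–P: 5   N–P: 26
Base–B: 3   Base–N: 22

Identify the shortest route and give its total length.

Shortest is Option A, total 73.

Option A: 3 + 15 + 7 + 26 + 22 = 73
Option B: 12 + 15 + 20 + 26 + 5 = 78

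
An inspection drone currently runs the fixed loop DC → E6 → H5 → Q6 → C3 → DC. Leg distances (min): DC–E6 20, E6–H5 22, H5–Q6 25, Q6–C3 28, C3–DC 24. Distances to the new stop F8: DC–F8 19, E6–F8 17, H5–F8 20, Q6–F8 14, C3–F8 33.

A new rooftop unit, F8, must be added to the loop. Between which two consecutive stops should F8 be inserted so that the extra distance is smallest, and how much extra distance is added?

Insertion cost between consecutive stops i–j is d(i,F8) + d(F8,j) − d(i,j):
  between DC and E6: 19 + 17 − 20 = 16
  between E6 and H5: 17 + 20 − 22 = 15
  between H5 and Q6: 20 + 14 − 25 = 9
  between Q6 and C3: 14 + 33 − 28 = 19
  between C3 and DC: 33 + 19 − 24 = 28
Cheapest insertion is between H5 and Q6, adding 9.
New total = 119 + 9 = 128.

Adding 9 min by placing F8 on the H5–Q6 leg.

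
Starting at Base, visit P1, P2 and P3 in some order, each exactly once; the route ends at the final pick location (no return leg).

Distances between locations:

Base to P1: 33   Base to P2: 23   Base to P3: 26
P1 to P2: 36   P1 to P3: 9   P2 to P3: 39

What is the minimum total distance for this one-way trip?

There are 3! = 6 possible orderings.
Base → P1 → P2 → P3: 33+36+39 = 108
Base → P1 → P3 → P2: 33+9+39 = 81
Base → P2 → P1 → P3: 23+36+9 = 68
Base → P2 → P3 → P1: 23+39+9 = 71
Base → P3 → P1 → P2: 26+9+36 = 71
Base → P3 → P2 → P1: 26+39+36 = 101
The minimum is 68.
One shortest path: Base → P2 → P1 → P3.

Shortest open route: 68.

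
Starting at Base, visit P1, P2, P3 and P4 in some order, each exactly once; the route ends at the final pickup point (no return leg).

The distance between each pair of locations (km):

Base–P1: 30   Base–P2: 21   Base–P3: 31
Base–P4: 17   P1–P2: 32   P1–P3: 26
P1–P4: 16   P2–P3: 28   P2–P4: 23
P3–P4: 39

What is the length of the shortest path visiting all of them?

86 km — the minimum one-way total.

There are 4! = 24 possible orderings.
Base - P1 - P2 - P3 - P4: 30+32+28+39 = 129
Base - P1 - P2 - P4 - P3: 30+32+23+39 = 124
Base - P1 - P3 - P2 - P4: 30+26+28+23 = 107
Base - P1 - P3 - P4 - P2: 30+26+39+23 = 118
Base - P1 - P4 - P2 - P3: 30+16+23+28 = 97
Base - P1 - P4 - P3 - P2: 30+16+39+28 = 113
Base - P2 - P1 - P3 - P4: 21+32+26+39 = 118
Base - P2 - P1 - P4 - P3: 21+32+16+39 = 108
Base - P2 - P3 - P1 - P4: 21+28+26+16 = 91
Base - P2 - P3 - P4 - P1: 21+28+39+16 = 104
Base - P2 - P4 - P1 - P3: 21+23+16+26 = 86
Base - P2 - P4 - P3 - P1: 21+23+39+26 = 109
Base - P3 - P1 - P2 - P4: 31+26+32+23 = 112
Base - P3 - P1 - P4 - P2: 31+26+16+23 = 96
… (10 more)
The minimum is 86.
One shortest path: Base → P2 → P4 → P1 → P3.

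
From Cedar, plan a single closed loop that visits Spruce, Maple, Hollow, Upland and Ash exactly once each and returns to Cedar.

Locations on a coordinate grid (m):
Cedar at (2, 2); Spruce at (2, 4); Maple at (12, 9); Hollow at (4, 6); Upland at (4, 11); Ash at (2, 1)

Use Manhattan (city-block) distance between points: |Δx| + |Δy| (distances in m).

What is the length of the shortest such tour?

Cedar - Spruce - Maple - Hollow - Upland - Ash - Cedar: 2+15+11+5+12+1 = 46
Cedar - Spruce - Maple - Hollow - Ash - Upland - Cedar: 2+15+11+7+12+11 = 58
Cedar - Spruce - Maple - Upland - Hollow - Ash - Cedar: 2+15+10+5+7+1 = 40
Cedar - Spruce - Maple - Upland - Ash - Hollow - Cedar: 2+15+10+12+7+6 = 52
Cedar - Spruce - Maple - Ash - Hollow - Upland - Cedar: 2+15+18+7+5+11 = 58
Cedar - Spruce - Maple - Ash - Upland - Hollow - Cedar: 2+15+18+12+5+6 = 58
Cedar - Spruce - Hollow - Maple - Upland - Ash - Cedar: 2+4+11+10+12+1 = 40
Cedar - Spruce - Hollow - Maple - Ash - Upland - Cedar: 2+4+11+18+12+11 = 58
Cedar - Spruce - Hollow - Upland - Maple - Ash - Cedar: 2+4+5+10+18+1 = 40
Cedar - Spruce - Hollow - Upland - Ash - Maple - Cedar: 2+4+5+12+18+17 = 58
Cedar - Spruce - Hollow - Ash - Maple - Upland - Cedar: 2+4+7+18+10+11 = 52
Cedar - Spruce - Hollow - Ash - Upland - Maple - Cedar: 2+4+7+12+10+17 = 52
Cedar - Spruce - Upland - Maple - Hollow - Ash - Cedar: 2+9+10+11+7+1 = 40
Cedar - Spruce - Upland - Maple - Ash - Hollow - Cedar: 2+9+10+18+7+6 = 52
… (46 more)
The minimum is 40.
One optimal route: Cedar → Spruce → Maple → Upland → Hollow → Ash → Cedar (or its reverse).

Minimum total distance: 40 m.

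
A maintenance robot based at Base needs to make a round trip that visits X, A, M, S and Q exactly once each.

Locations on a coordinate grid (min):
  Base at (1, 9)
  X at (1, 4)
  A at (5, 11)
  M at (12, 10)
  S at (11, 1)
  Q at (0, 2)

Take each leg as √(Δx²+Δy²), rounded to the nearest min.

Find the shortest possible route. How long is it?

There are 60 distinct closed tours to check (reversals are equivalent).
Base → X → A → M → S → Q → Base: 5+8+7+9+11+7 = 47
Base → X → A → M → Q → S → Base: 5+8+7+14+11+13 = 58
Base → X → A → S → M → Q → Base: 5+8+12+9+14+7 = 55
Base → X → A → S → Q → M → Base: 5+8+12+11+14+11 = 61
Base → X → A → Q → M → S → Base: 5+8+10+14+9+13 = 59
Base → X → A → Q → S → M → Base: 5+8+10+11+9+11 = 54
Base → X → M → A → S → Q → Base: 5+13+7+12+11+7 = 55
Base → X → M → A → Q → S → Base: 5+13+7+10+11+13 = 59
Base → X → M → S → A → Q → Base: 5+13+9+12+10+7 = 56
Base → X → M → S → Q → A → Base: 5+13+9+11+10+4 = 52
Base → X → M → Q → A → S → Base: 5+13+14+10+12+13 = 67
Base → X → M → Q → S → A → Base: 5+13+14+11+12+4 = 59
Base → X → S → A → M → Q → Base: 5+10+12+7+14+7 = 55
Base → X → S → A → Q → M → Base: 5+10+12+10+14+11 = 62
… (46 more)
Base → X → Q → S → M → A → Base: 5+2+11+9+7+4 = 38  ← best
The minimum is 38.
One optimal route: Base → X → Q → S → M → A → Base (or its reverse).

Minimum total distance: 38 min.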